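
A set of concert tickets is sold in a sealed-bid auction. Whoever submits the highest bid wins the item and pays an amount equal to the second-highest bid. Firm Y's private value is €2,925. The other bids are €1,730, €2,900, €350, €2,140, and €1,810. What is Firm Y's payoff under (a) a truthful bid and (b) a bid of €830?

Truthful: €25; alternative: €0.

The highest competing bid is €2,900.
Bidding truthfully at €2,925: Firm Y has the top bid, wins, and pays the second-highest bid €2,900. Payoff = €2,925 − €2,900 = €25.
Bidding €830: the top bid is €2,900 (a rival), so Firm Y loses. Payoff = €0.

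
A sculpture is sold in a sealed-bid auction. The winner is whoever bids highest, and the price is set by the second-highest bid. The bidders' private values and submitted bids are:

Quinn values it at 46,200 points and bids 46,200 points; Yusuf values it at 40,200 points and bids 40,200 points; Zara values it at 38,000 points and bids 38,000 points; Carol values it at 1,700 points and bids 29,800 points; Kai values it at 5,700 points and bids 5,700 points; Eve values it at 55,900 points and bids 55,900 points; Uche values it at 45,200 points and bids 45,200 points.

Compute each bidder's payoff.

Ranking the bids: Eve 55,900 points > Quinn 46,200 points > Uche 45,200 points > Yusuf 40,200 points > Zara 38,000 points > Carol 29,800 points > Kai 5,700 points.
Eve has the top bid and wins; the price is the second-highest bid, 46,200 points.
Eve's payoff = 55,900 points − 46,200 points = 9,700 points. All other bidders lose, so their payoff is 0.

Payoffs: Quinn 0 points, Yusuf 0 points, Zara 0 points, Carol 0 points, Kai 0 points, Eve 9,700 points, Uche 0 points.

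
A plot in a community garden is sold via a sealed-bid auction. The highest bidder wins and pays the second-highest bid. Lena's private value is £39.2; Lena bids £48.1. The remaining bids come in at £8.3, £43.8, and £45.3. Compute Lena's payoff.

Highest competing bid: £45.3.
Lena's bid £48.1 is the highest overall, so Lena wins and pays the second-highest bid, £45.3.
Payoff = value − price = £39.2 − £45.3 = -£6.1.

-£6.1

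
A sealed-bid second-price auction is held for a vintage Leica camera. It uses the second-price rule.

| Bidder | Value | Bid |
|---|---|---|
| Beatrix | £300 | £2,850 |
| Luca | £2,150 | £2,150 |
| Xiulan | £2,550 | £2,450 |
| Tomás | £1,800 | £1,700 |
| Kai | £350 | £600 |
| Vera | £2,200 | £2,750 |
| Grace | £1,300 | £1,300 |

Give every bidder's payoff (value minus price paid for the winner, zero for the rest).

Sorted high to low: Beatrix £2,850, then Vera £2,750, then Xiulan £2,450, then Luca £2,150, then Tomás £1,700, then Grace £1,300, then Kai £600.
Beatrix has the top bid and wins; the price is the second-highest bid, £2,750.
Beatrix's payoff = £300 − £2,750 = -£2,450. All other bidders lose, so their payoff is 0.

Beatrix -£2,450, Luca £0, Xiulan £0, Tomás £0, Kai £0, Vera £0, Grace £0.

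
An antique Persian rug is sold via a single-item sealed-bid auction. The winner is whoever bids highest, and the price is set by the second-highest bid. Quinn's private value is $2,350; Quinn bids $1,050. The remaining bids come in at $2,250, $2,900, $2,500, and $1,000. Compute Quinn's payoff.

Highest competing bid: $2,900.
Quinn's bid $1,050 is not the highest, so Quinn loses, pays nothing, and earns zero payoff.

$0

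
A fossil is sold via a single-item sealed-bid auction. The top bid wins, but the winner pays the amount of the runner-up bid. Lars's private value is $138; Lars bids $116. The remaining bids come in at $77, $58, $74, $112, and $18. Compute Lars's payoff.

Payoff = $26.

Highest competing bid: $112.
Lars's bid $116 is the highest overall, so Lars wins and pays the second-highest bid, $112.
Payoff = value − price = $138 − $112 = $26.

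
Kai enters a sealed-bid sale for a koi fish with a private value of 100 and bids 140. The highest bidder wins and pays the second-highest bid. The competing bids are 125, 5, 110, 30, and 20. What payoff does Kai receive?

Highest competing bid: 125.
Kai's bid 140 is the highest overall, so Kai wins and pays the second-highest bid, 125.
Payoff = value − price = 100 − 125 = -25.
Overbidding won the item at a price above value — truthful bidding would have avoided this loss.

-25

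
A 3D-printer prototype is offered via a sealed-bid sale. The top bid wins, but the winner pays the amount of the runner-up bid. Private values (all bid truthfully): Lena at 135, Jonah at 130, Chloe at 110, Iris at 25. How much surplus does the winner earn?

Winner's surplus: 5.

Ordered from highest: Lena 135 > Jonah 130 > Chloe 110 > Iris 25.
Lena wins with the top bid and pays the second-highest, 130.
Surplus = 135 − 130 = 5.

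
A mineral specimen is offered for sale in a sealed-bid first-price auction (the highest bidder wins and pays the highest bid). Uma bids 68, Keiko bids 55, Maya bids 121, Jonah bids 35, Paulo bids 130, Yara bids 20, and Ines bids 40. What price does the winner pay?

Bids in descending order: Paulo 130; Maya 121; Uma 68; Keiko 55; Ines 40; Jonah 35; Yara 20.
Paulo is the highest bidder, so Paulo wins.
Under the first-price rule, the price is the highest bid: 130.

The winner pays 130.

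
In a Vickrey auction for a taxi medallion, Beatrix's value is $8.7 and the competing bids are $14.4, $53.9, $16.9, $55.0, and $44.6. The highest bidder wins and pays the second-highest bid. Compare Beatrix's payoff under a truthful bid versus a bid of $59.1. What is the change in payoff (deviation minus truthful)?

Change in payoff: -$46.3.

The highest competing bid is $55.0.
Bidding truthfully at $8.7: the top bid is $55.0 (a rival), so Beatrix loses. Payoff = $0.0.
Bidding $59.1: Beatrix has the top bid, wins, and pays the second-highest bid $55.0. Payoff = $8.7 − $55.0 = -$46.3.
Change = -$46.3 − $0.0 = -$46.3.
Deviating from a truthful bid can only lose payoff in a second-price auction — never gain.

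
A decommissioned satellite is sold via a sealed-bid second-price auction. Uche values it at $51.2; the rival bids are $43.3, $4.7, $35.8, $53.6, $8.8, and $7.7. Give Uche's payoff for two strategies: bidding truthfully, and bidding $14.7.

The highest competing bid is $53.6.
Bidding truthfully at $51.2: the top bid is $53.6 (a rival), so Uche loses. Payoff = $0.0.
Bidding $14.7: the top bid is $53.6 (a rival), so Uche loses. Payoff = $0.0.
The bid only affects whether you win, not the price — here both bids land on the same side of the top rival bid, so the deviation is payoff-neutral.

(a) $0.0  (b) $0.0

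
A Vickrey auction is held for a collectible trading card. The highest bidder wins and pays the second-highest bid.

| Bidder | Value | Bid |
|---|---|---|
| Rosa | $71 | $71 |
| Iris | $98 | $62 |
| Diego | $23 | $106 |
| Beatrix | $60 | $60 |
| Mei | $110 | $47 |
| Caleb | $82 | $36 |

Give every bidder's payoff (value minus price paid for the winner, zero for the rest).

Ranking the bids: Diego $106, then Rosa $71, then Iris $62, then Beatrix $60, then Mei $47, then Caleb $36.
Diego has the top bid and wins; the price is the second-highest bid, $71.
Diego's payoff = $23 − $71 = -$48. All other bidders lose, so their payoff is 0.

Payoffs: Rosa $0, Iris $0, Diego -$48, Beatrix $0, Mei $0, Caleb $0.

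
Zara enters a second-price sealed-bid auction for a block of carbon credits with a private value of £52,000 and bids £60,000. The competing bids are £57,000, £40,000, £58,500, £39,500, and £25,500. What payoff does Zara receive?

Zara's payoff: -£6,500.

Highest competing bid: £58,500.
Zara's bid £60,000 is the highest overall, so Zara wins and pays the second-highest bid, £58,500.
Payoff = value − price = £52,000 − £58,500 = -£6,500.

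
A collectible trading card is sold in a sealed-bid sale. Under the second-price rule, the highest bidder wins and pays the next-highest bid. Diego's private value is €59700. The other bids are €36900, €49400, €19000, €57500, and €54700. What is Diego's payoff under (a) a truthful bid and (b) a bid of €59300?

The highest competing bid is €57500.
Bidding truthfully at €59700: Diego has the top bid, wins, and pays the second-highest bid €57500. Payoff = €59700 − €57500 = €2200.
Bidding €59300: Diego has the top bid, wins, and pays the second-highest bid €57500. Payoff = €59700 − €57500 = €2200.
The bid only affects whether you win, not the price — here both bids land on the same side of the top rival bid, so the deviation is payoff-neutral.

Truthful: €2200; alternative: €2200.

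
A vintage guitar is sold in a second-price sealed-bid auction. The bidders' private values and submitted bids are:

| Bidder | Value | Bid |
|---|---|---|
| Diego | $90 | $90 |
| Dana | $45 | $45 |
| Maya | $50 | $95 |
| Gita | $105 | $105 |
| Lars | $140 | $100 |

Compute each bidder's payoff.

Diego $0, Dana $0, Maya $0, Gita $5, Lars $0.

Sorted high to low: Gita $105; Lars $100; Maya $95; Diego $90; Dana $45.
Gita has the top bid and wins; the price is the second-highest bid, $100.
Gita's payoff = $105 − $100 = $5. All other bidders lose, so their payoff is 0.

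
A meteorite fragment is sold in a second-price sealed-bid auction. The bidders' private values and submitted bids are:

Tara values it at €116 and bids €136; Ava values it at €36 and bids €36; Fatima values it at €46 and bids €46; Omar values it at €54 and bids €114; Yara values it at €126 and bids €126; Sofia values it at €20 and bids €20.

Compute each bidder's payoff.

Sorted high to low: Tara €136, then Yara €126, then Omar €114, then Fatima €46, then Ava €36, then Sofia €20.
Tara has the top bid and wins; the price is the second-highest bid, €126.
Tara's payoff = €116 − €126 = -€10. All other bidders lose, so their payoff is 0.

Payoffs: Tara -€10, Ava €0, Fatima €0, Omar €0, Yara €0, Sofia €0.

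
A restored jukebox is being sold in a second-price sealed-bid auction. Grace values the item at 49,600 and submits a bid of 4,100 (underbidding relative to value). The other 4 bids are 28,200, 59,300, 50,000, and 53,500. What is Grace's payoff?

Highest competing bid: 59,300.
Grace's bid 4,100 is not the highest, so Grace loses, pays nothing, and earns zero payoff.

0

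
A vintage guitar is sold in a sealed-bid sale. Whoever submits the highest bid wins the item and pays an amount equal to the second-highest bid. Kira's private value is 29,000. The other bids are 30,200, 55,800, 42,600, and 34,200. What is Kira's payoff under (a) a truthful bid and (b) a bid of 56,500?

The highest competing bid is 55,800.
Bidding truthfully at 29,000: the top bid is 55,800 (a rival), so Kira loses. Payoff = 0.
Bidding 56,500: Kira has the top bid, wins, and pays the second-highest bid 55,800. Payoff = 29,000 − 55,800 = -26,800.
Deviating from a truthful bid can only lose payoff in a second-price auction — never gain.

(a) 0  (b) -26,800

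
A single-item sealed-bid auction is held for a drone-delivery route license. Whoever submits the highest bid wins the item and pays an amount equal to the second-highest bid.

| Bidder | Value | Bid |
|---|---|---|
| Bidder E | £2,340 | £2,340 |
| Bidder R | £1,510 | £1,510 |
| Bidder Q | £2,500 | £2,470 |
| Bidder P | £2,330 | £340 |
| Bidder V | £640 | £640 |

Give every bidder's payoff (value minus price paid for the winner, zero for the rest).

Bidder E £0, Bidder R £0, Bidder Q £160, Bidder P £0, Bidder V £0.

Sorted high to low: Bidder Q £2,470 > Bidder E £2,340 > Bidder R £1,510 > Bidder V £640 > Bidder P £340.
Bidder Q has the top bid and wins; the price is the second-highest bid, £2,340.
Bidder Q's payoff = £2,500 − £2,340 = £160. All other bidders lose, so their payoff is 0.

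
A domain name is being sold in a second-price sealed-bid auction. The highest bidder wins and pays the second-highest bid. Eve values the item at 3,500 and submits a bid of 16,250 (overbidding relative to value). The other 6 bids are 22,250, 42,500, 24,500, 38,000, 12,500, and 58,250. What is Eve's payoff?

Highest competing bid: 58,250.
Eve's bid 16,250 is not the highest, so Eve loses, pays nothing, and earns zero payoff.

0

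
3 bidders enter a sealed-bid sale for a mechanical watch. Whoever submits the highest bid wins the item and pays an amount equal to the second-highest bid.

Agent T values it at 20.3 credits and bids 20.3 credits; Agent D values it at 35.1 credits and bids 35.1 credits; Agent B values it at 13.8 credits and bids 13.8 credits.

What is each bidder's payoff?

Bids in descending order: Agent D 35.1 credits, then Agent T 20.3 credits, then Agent B 13.8 credits.
Agent D has the top bid and wins; the price is the second-highest bid, 20.3 credits.
Agent D's payoff = 35.1 credits − 20.3 credits = 14.8 credits. All other bidders lose, so their payoff is 0.

Agent T 0.0 credits, Agent D 14.8 credits, Agent B 0.0 credits.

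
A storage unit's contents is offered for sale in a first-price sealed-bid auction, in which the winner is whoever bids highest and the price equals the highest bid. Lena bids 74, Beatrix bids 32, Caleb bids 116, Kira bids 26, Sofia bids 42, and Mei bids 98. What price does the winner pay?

116

Sorted high to low: Caleb 116 > Mei 98 > Lena 74 > Sofia 42 > Beatrix 32 > Kira 26.
Caleb is the highest bidder, so Caleb wins.
Under the first-price rule, the price is the highest bid: 116.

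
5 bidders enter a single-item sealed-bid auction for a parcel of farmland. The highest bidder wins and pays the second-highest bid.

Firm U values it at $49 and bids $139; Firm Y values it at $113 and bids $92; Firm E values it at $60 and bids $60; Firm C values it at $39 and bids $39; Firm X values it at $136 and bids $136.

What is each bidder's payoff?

Payoffs: Firm U -$87, Firm Y $0, Firm E $0, Firm C $0, Firm X $0.

Sorted high to low: Firm U $139; Firm X $136; Firm Y $92; Firm E $60; Firm C $39.
Firm U has the top bid and wins; the price is the second-highest bid, $136.
Firm U's payoff = $49 − $136 = -$87. All other bidders lose, so their payoff is 0.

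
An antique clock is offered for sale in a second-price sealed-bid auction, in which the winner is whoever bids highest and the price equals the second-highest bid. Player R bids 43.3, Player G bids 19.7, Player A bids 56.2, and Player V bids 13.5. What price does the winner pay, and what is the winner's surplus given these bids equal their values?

Price 43.3; surplus 12.9.

Ranking the bids: Player A 56.2 > Player R 43.3 > Player G 19.7 > Player V 13.5.
Player A is the highest bidder, so Player A wins.
Under the second-price rule, the price is the second-highest bid: 43.3.
Surplus = 56.2 − 43.3 = 12.9.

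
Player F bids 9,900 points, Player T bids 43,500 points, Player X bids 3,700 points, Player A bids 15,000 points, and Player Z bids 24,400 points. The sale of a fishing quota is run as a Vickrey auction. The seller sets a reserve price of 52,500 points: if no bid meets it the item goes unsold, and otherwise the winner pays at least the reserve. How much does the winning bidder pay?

Ranking the bids: Player T 43,500 points, then Player Z 24,400 points, then Player A 15,000 points, then Player F 9,900 points, then Player X 3,700 points.
The top bid 43,500 points is below the reserve 52,500 points, so the item goes unsold and nothing is paid.

unsold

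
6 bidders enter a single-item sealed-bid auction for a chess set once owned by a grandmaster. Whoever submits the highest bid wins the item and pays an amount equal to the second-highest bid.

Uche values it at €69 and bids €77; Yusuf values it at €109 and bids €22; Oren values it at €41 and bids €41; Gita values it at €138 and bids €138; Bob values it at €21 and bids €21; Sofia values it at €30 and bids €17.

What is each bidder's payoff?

Ordered from highest: Gita €138; Uche €77; Oren €41; Yusuf €22; Bob €21; Sofia €17.
Gita has the top bid and wins; the price is the second-highest bid, €77.
Gita's payoff = €138 − €77 = €61. All other bidders lose, so their payoff is 0.

Payoffs: Uche €0, Yusuf €0, Oren €0, Gita €61, Bob €0, Sofia €0.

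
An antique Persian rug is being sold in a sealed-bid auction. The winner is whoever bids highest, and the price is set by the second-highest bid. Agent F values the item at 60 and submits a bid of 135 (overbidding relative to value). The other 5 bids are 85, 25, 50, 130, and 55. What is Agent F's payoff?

-70

Highest competing bid: 130.
Agent F's bid 135 is the highest overall, so Agent F wins and pays the second-highest bid, 130.
Payoff = value − price = 60 − 130 = -70.
Overbidding won the item at a price above value — truthful bidding would have avoided this loss.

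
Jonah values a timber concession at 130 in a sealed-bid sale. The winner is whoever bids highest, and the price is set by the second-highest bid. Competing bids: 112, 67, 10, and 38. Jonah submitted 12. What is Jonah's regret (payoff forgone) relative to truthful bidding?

The highest competing bid is 112.
Bidding truthfully at 130: Jonah has the top bid, wins, and pays the second-highest bid 112. Payoff = 130 − 112 = 18.
Bidding 12: the top bid is 112 (a rival), so Jonah loses. Payoff = 0.
Regret = truthful payoff − actual payoff = 18 − 0 = 18.
Deviating from a truthful bid can only lose payoff in a second-price auction — never gain.

Regret: 18.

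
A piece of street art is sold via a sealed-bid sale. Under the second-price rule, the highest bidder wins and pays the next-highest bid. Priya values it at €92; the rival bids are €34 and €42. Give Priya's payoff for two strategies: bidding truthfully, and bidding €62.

Truthful: €50; alternative: €50.

The highest competing bid is €42.
Bidding truthfully at €92: Priya has the top bid, wins, and pays the second-highest bid €42. Payoff = €92 − €42 = €50.
Bidding €62: Priya has the top bid, wins, and pays the second-highest bid €42. Payoff = €92 − €42 = €50.
The bid only affects whether you win, not the price — here both bids land on the same side of the top rival bid, so the deviation is payoff-neutral.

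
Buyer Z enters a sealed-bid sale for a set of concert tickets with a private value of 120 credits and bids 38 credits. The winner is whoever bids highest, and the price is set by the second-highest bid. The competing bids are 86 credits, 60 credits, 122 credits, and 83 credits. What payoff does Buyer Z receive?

Highest competing bid: 122 credits.
Buyer Z's bid 38 credits is not the highest, so Buyer Z loses, pays nothing, and earns zero payoff.

Payoff = 0 credits.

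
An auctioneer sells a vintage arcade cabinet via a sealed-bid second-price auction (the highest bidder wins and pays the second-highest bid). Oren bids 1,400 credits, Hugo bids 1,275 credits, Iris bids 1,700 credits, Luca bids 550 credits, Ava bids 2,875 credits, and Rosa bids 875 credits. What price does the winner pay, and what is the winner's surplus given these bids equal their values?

The winner pays 1,700 credits for a surplus of 1,175 credits.

Ranking the bids: Ava 2,875 credits; Iris 1,700 credits; Oren 1,400 credits; Hugo 1,275 credits; Rosa 875 credits; Luca 550 credits.
Ava is the highest bidder, so Ava wins.
Under the second-price rule, the price is the second-highest bid: 1,700 credits.
Surplus = 2,875 credits − 1,700 credits = 1,175 credits.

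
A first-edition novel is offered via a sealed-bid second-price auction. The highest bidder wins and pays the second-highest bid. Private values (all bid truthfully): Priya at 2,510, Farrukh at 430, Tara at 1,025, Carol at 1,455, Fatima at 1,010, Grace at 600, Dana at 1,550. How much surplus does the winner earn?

Winner's surplus: 960.

Ordered from highest: Priya 2,510 > Dana 1,550 > Carol 1,455 > Tara 1,025 > Fatima 1,010 > Grace 600 > Farrukh 430.
Priya wins with the top bid and pays the second-highest, 1,550.
Surplus = 2,510 − 1,550 = 960.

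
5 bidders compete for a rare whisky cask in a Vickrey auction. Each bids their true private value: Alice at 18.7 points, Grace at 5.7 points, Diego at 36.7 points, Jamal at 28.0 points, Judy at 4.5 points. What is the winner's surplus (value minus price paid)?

8.7 points

Bids in descending order: Diego 36.7 points, then Jamal 28.0 points, then Alice 18.7 points, then Grace 5.7 points, then Judy 4.5 points.
Diego wins with the top bid and pays the second-highest, 28.0 points.
Surplus = 36.7 points − 28.0 points = 8.7 points.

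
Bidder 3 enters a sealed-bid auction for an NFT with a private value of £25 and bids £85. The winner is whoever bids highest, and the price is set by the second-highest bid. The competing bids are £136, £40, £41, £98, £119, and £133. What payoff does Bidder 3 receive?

£0

Highest competing bid: £136.
Bidder 3's bid £85 is not the highest, so Bidder 3 loses, pays nothing, and earns zero payoff.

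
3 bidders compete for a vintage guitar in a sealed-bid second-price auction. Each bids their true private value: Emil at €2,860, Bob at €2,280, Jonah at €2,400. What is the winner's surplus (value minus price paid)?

Surplus = €460.

Bids in descending order: Emil €2,860 > Jonah €2,400 > Bob €2,280.
Emil wins with the top bid and pays the second-highest, €2,400.
Surplus = €2,860 − €2,400 = €460.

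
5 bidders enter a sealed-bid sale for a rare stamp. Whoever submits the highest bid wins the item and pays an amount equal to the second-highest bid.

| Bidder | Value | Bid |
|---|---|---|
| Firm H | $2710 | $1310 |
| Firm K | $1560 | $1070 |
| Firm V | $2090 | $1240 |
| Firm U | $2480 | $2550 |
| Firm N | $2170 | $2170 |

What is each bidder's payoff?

Ranking the bids: Firm U $2550 > Firm N $2170 > Firm H $1310 > Firm V $1240 > Firm K $1070.
Firm U has the top bid and wins; the price is the second-highest bid, $2170.
Firm U's payoff = $2480 − $2170 = $310. All other bidders lose, so their payoff is 0.

Payoffs: Firm H $0, Firm K $0, Firm V $0, Firm U $310, Firm N $0.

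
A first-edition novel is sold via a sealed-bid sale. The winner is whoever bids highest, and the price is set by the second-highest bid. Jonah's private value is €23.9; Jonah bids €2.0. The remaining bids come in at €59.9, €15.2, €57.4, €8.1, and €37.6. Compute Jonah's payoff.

Highest competing bid: €59.9.
Jonah's bid €2.0 is not the highest, so Jonah loses, pays nothing, and earns zero payoff.

Payoff = €0.0.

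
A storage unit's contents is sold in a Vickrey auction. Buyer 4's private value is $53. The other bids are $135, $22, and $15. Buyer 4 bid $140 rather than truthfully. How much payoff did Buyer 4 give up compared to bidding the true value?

The highest competing bid is $135.
Bidding truthfully at $53: the top bid is $135 (a rival), so Buyer 4 loses. Payoff = $0.
Bidding $140: Buyer 4 has the top bid, wins, and pays the second-highest bid $135. Payoff = $53 − $135 = -$82.
Regret = truthful payoff − actual payoff = $0 − -$82 = $82.

Regret: $82.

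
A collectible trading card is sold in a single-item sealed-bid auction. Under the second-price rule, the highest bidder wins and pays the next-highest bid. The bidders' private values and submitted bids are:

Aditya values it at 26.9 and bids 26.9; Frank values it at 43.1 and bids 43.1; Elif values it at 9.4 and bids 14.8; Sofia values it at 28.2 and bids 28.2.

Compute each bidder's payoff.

Aditya 0.0, Frank 14.9, Elif 0.0, Sofia 0.0.

Ranking the bids: Frank 43.1; Sofia 28.2; Aditya 26.9; Elif 14.8.
Frank has the top bid and wins; the price is the second-highest bid, 28.2.
Frank's payoff = 43.1 − 28.2 = 14.9. All other bidders lose, so their payoff is 0.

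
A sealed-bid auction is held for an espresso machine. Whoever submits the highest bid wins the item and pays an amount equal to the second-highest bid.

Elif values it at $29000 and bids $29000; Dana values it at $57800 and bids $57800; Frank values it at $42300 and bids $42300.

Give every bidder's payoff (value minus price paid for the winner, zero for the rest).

Ranking the bids: Dana $57800; Frank $42300; Elif $29000.
Dana has the top bid and wins; the price is the second-highest bid, $42300.
Dana's payoff = $57800 − $42300 = $15500. All other bidders lose, so their payoff is 0.

Elif $0, Dana $15500, Frank $0.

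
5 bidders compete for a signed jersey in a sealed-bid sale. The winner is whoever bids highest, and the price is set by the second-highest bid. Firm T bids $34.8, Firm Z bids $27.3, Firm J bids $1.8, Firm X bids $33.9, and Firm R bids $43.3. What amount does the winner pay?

Sorted high to low: Firm R $43.3; Firm T $34.8; Firm X $33.9; Firm Z $27.3; Firm J $1.8.
Firm R has the highest bid, so Firm R wins.
The second-highest bid is $34.8, so that is what Firm R pays.

The winner pays $34.8.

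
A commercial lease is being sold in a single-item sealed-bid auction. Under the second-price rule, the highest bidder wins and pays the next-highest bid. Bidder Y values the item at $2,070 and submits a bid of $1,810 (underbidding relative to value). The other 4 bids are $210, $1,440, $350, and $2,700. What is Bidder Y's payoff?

Highest competing bid: $2,700.
Bidder Y's bid $1,810 is not the highest, so Bidder Y loses, pays nothing, and earns zero payoff.

Bidder Y's payoff: $0.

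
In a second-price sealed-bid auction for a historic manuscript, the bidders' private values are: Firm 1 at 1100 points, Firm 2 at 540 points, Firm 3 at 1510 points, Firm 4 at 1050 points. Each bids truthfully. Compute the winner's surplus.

Winner's surplus: 410 points.

Ordered from highest: Firm 3 1510 points, then Firm 1 1100 points, then Firm 4 1050 points, then Firm 2 540 points.
Firm 3 wins with the top bid and pays the second-highest, 1100 points.
Surplus = 1510 points − 1100 points = 410 points.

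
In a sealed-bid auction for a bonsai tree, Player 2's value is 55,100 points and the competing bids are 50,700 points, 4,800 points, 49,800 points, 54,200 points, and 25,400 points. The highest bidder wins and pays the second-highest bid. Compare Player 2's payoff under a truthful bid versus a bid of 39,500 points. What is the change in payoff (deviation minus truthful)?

The highest competing bid is 54,200 points.
Bidding truthfully at 55,100 points: Player 2 has the top bid, wins, and pays the second-highest bid 54,200 points. Payoff = 55,100 points − 54,200 points = 900 points.
Bidding 39,500 points: the top bid is 54,200 points (a rival), so Player 2 loses. Payoff = 0 points.
Change = 0 points − 900 points = -900 points.
Deviating from a truthful bid can only lose payoff in a second-price auction — never gain.

Payoff change: -900 points.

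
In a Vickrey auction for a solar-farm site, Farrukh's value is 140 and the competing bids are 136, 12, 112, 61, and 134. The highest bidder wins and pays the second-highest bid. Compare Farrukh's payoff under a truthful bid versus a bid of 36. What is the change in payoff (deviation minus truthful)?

The highest competing bid is 136.
Bidding truthfully at 140: Farrukh has the top bid, wins, and pays the second-highest bid 136. Payoff = 140 − 136 = 4.
Bidding 36: the top bid is 136 (a rival), so Farrukh loses. Payoff = 0.
Change = 0 − 4 = -4.

Change in payoff: -4.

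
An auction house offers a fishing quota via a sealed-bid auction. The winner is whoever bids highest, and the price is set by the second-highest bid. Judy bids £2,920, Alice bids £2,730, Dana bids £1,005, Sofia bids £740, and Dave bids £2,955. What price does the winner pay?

Sorted high to low: Dave £2,955, then Judy £2,920, then Alice £2,730, then Dana £1,005, then Sofia £740.
Dave has the highest bid, so Dave wins.
The second-highest bid is £2,920, so that is what Dave pays.

£2,920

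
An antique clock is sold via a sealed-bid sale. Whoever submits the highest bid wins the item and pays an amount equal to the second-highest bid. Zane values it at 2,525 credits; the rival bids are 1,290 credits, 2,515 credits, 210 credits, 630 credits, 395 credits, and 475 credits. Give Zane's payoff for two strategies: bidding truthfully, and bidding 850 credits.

(a) 10 credits  (b) 0 credits

The highest competing bid is 2,515 credits.
Bidding truthfully at 2,525 credits: Zane has the top bid, wins, and pays the second-highest bid 2,515 credits. Payoff = 2,525 credits − 2,515 credits = 10 credits.
Bidding 850 credits: the top bid is 2,515 credits (a rival), so Zane loses. Payoff = 0 credits.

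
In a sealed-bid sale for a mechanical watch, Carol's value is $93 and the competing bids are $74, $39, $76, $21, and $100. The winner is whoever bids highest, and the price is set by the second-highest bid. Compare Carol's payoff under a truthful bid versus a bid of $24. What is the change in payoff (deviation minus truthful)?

$0

The highest competing bid is $100.
Bidding truthfully at $93: the top bid is $100 (a rival), so Carol loses. Payoff = $0.
Bidding $24: the top bid is $100 (a rival), so Carol loses. Payoff = $0.
Change = $0 − $0 = $0.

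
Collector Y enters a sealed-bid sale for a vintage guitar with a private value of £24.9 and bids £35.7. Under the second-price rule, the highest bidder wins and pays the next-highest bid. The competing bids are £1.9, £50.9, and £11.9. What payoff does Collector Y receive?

Highest competing bid: £50.9.
Collector Y's bid £35.7 is not the highest, so Collector Y loses, pays nothing, and earns zero payoff.

£0.0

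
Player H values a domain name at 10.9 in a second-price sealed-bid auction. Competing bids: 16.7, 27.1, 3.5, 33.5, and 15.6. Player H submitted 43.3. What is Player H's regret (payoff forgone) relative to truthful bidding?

The highest competing bid is 33.5.
Bidding truthfully at 10.9: the top bid is 33.5 (a rival), so Player H loses. Payoff = 0.0.
Bidding 43.3: Player H has the top bid, wins, and pays the second-highest bid 33.5. Payoff = 10.9 − 33.5 = -22.6.
Regret = truthful payoff − actual payoff = 0.0 − -22.6 = 22.6.

Payoff forgone: 22.6.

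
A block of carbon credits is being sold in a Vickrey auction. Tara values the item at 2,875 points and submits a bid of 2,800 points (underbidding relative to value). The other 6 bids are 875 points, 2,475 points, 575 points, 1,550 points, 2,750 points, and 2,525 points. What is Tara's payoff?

Highest competing bid: 2,750 points.
Tara's bid 2,800 points is the highest overall, so Tara wins and pays the second-highest bid, 2,750 points.
Payoff = value − price = 2,875 points − 2,750 points = 125 points.

125 points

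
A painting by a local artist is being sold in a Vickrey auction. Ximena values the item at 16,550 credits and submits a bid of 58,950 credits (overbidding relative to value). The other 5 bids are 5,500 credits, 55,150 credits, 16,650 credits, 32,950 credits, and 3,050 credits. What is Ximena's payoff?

Highest competing bid: 55,150 credits.
Ximena's bid 58,950 credits is the highest overall, so Ximena wins and pays the second-highest bid, 55,150 credits.
Payoff = value − price = 16,550 credits − 55,150 credits = -38,600 credits.
Overbidding won the item at a price above value — truthful bidding would have avoided this loss.

-38,600 credits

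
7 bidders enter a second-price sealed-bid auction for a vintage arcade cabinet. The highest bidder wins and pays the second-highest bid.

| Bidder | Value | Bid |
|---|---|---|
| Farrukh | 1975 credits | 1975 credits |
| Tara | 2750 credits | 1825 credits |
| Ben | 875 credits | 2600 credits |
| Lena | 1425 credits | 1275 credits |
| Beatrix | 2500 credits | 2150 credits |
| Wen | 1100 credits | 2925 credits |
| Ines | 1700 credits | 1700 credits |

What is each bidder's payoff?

Bids in descending order: Wen 2925 credits, then Ben 2600 credits, then Beatrix 2150 credits, then Farrukh 1975 credits, then Tara 1825 credits, then Ines 1700 credits, then Lena 1275 credits.
Wen has the top bid and wins; the price is the second-highest bid, 2600 credits.
Wen's payoff = 1100 credits − 2600 credits = -1500 credits. All other bidders lose, so their payoff is 0.

Farrukh 0 credits, Tara 0 credits, Ben 0 credits, Lena 0 credits, Beatrix 0 credits, Wen -1500 credits, Ines 0 credits.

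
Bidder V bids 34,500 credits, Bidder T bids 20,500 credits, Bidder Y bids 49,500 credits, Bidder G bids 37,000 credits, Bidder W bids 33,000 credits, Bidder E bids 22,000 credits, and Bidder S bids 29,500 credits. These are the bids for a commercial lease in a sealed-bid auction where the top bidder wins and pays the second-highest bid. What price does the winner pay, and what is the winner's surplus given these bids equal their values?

The winner pays 37,000 credits for a surplus of 12,500 credits.

Sorted high to low: Bidder Y 49,500 credits, then Bidder G 37,000 credits, then Bidder V 34,500 credits, then Bidder W 33,000 credits, then Bidder S 29,500 credits, then Bidder E 22,000 credits, then Bidder T 20,500 credits.
Bidder Y is the highest bidder, so Bidder Y wins.
Under the second-price rule, the price is the second-highest bid: 37,000 credits.
Surplus = 49,500 credits − 37,000 credits = 12,500 credits.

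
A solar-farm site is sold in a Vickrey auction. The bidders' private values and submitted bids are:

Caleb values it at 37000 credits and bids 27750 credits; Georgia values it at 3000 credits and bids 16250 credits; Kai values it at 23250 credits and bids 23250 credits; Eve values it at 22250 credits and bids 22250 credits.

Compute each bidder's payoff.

Payoffs: Caleb 13750 credits, Georgia 0 credits, Kai 0 credits, Eve 0 credits.

Ranking the bids: Caleb 27750 credits; Kai 23250 credits; Eve 22250 credits; Georgia 16250 credits.
Caleb has the top bid and wins; the price is the second-highest bid, 23250 credits.
Caleb's payoff = 37000 credits − 23250 credits = 13750 credits. All other bidders lose, so their payoff is 0.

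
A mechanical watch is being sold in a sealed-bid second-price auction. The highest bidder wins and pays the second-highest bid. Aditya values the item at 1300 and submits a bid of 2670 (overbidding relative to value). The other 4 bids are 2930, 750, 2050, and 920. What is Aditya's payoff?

Highest competing bid: 2930.
Aditya's bid 2670 is not the highest, so Aditya loses, pays nothing, and earns zero payoff.

0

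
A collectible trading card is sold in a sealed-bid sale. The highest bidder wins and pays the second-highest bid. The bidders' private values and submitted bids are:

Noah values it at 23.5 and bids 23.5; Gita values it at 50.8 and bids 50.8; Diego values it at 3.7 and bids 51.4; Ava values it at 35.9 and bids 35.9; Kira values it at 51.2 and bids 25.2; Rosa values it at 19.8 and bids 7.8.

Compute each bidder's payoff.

Ranking the bids: Diego 51.4 > Gita 50.8 > Ava 35.9 > Kira 25.2 > Noah 23.5 > Rosa 7.8.
Diego has the top bid and wins; the price is the second-highest bid, 50.8.
Diego's payoff = 3.7 − 50.8 = -47.1. All other bidders lose, so their payoff is 0.

Payoffs: Noah 0.0, Gita 0.0, Diego -47.1, Ava 0.0, Kira 0.0, Rosa 0.0.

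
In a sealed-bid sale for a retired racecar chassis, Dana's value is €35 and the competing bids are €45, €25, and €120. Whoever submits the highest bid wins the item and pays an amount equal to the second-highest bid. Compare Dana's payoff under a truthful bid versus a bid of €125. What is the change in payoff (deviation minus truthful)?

The highest competing bid is €120.
Bidding truthfully at €35: the top bid is €120 (a rival), so Dana loses. Payoff = €0.
Bidding €125: Dana has the top bid, wins, and pays the second-highest bid €120. Payoff = €35 − €120 = -€85.
Change = -€85 − €0 = -€85.
Deviating from a truthful bid can only lose payoff in a second-price auction — never gain.

-€85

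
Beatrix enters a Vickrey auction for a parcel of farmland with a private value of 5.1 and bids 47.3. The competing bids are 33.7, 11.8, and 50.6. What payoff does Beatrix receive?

Beatrix's payoff: 0.0.

Highest competing bid: 50.6.
Beatrix's bid 47.3 is not the highest, so Beatrix loses, pays nothing, and earns zero payoff.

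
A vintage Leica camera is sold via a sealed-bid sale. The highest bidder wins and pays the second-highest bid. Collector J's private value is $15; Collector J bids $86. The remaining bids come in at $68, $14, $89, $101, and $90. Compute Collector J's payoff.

Collector J's payoff: $0.

Highest competing bid: $101.
Collector J's bid $86 is not the highest, so Collector J loses, pays nothing, and earns zero payoff.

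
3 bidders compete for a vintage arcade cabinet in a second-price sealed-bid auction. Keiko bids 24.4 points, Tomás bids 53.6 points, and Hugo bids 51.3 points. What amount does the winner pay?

The winner pays 51.3 points.

Bids in descending order: Tomás 53.6 points > Hugo 51.3 points > Keiko 24.4 points.
Tomás has the highest bid, so Tomás wins.
The second-highest bid is 51.3 points, so that is what Tomás pays.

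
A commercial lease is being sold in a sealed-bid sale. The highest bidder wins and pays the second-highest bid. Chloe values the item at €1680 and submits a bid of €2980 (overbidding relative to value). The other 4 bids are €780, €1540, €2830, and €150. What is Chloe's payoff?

Highest competing bid: €2830.
Chloe's bid €2980 is the highest overall, so Chloe wins and pays the second-highest bid, €2830.
Payoff = value − price = €1680 − €2830 = -€1150.
Overbidding won the item at a price above value — truthful bidding would have avoided this loss.

-€1150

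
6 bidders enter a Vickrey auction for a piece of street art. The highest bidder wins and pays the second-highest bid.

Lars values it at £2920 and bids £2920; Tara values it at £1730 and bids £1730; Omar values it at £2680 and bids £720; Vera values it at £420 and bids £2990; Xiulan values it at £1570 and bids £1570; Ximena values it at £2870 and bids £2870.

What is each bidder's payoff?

Sorted high to low: Vera £2990 > Lars £2920 > Ximena £2870 > Tara £1730 > Xiulan £1570 > Omar £720.
Vera has the top bid and wins; the price is the second-highest bid, £2920.
Vera's payoff = £420 − £2920 = -£2500. All other bidders lose, so their payoff is 0.

Lars £0, Tara £0, Omar £0, Vera -£2500, Xiulan £0, Ximena £0.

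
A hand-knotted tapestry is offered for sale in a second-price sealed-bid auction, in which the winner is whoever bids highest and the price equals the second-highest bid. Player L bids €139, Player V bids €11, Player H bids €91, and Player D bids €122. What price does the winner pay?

€122

Sorted high to low: Player L €139; Player D €122; Player H €91; Player V €11.
Player L is the highest bidder, so Player L wins.
Under the second-price rule, the price is the second-highest bid: €122.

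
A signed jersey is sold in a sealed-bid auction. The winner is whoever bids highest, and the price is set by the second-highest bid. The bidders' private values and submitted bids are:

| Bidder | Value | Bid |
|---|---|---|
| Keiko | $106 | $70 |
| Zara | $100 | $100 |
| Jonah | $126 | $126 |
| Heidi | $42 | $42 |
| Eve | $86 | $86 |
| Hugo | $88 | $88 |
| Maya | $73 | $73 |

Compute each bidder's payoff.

Ordered from highest: Jonah $126, then Zara $100, then Hugo $88, then Eve $86, then Maya $73, then Keiko $70, then Heidi $42.
Jonah has the top bid and wins; the price is the second-highest bid, $100.
Jonah's payoff = $126 − $100 = $26. All other bidders lose, so their payoff is 0.

Keiko $0, Zara $0, Jonah $26, Heidi $0, Eve $0, Hugo $0, Maya $0.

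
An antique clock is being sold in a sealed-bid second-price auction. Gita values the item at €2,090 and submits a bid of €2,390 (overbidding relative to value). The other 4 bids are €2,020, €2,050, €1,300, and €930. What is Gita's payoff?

€40

Highest competing bid: €2,050.
Gita's bid €2,390 is the highest overall, so Gita wins and pays the second-highest bid, €2,050.
Payoff = value − price = €2,090 − €2,050 = €40.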